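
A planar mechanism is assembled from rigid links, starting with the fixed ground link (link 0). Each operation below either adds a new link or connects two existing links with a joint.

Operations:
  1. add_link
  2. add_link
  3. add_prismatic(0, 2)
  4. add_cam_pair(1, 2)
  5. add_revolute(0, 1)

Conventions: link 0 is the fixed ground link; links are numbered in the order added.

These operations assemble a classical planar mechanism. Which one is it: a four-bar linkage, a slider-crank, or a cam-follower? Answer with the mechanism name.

links: 3 (incl. ground); joints: 1 revolute, 1 prismatic, 1 higher (cam) pair, forming one closed loop
3 links, revolute + prismatic + higher pair in one loop → cam-follower

cam-follower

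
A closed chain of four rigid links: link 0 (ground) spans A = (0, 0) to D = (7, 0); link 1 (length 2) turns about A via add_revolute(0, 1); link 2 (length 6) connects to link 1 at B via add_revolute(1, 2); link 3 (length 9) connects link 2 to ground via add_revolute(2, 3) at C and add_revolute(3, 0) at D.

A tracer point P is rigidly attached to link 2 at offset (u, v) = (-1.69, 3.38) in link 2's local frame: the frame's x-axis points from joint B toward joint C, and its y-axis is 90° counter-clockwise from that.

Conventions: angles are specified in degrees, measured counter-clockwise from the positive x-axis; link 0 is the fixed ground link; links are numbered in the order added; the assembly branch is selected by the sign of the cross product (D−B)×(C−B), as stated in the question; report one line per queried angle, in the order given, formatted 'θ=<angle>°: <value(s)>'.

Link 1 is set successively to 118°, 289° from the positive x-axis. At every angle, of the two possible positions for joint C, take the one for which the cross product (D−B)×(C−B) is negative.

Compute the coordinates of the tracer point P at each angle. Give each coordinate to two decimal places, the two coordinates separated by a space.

A=(0,0), D=(7.00,0)
θ=118°: B = A + 2.00·(cos118°, sin118°) = (-0.9389, 1.7659)
θ=118°: |BD| = 8.1330
θ=118°: circle(B,6.00) ∩ circle(D,9.00): a=1.3000, h=5.8575
θ=118°:   candidates: C₊=(1.6018,7.2014) cross=47.639; C₋=(-0.9418,-4.2341) cross=-47.639
θ=118°:   branch - wants cross < 0 → take C=(-0.9418,-4.2341) (cross=-47.639)
θ=118°: ex = (C−B)/|BC| = (-0.0005,-1.0000); ey = (1.0000,-0.0005)
θ=118°: P = B + -1.69·ex + 3.38·ey = (2.4419,3.4543)
θ=289°: B = A + 2.00·(cos289°, sin289°) = (0.6511, -1.8910)
θ=289°: |BD| = 6.6245
θ=289°: circle(B,6.00) ∩ circle(D,9.00): a=-0.0842, h=5.9994
θ=289°:   candidates: C₊=(-1.1422,3.8347) cross=39.743; C₋=(2.2830,-7.6649) cross=-39.743
θ=289°:   branch - wants cross < 0 → take C=(2.2830,-7.6649) (cross=-39.743)
θ=289°: ex = (C−B)/|BC| = (0.2720,-0.9623); ey = (0.9623,0.2720)
θ=289°: P = B + -1.69·ex + 3.38·ey = (3.4441,0.6545)

θ=118°: 2.44 3.45
θ=289°: 3.44 0.65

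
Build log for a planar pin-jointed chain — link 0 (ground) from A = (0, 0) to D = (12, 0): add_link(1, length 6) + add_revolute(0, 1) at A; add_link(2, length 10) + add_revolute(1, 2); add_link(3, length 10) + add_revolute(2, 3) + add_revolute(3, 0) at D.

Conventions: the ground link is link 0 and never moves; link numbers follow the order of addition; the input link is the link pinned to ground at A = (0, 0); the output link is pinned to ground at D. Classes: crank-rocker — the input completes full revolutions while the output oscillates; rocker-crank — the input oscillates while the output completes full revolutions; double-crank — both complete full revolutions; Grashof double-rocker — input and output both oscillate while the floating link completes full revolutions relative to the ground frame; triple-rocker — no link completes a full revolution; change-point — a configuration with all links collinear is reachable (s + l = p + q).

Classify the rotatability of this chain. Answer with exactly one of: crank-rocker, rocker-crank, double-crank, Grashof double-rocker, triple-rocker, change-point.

lengths: ground=12, input=6, coupler=10, output=10
sorted: s=6 (shortest), l=12 (longest), p+q=20
s + l = 18 vs p + q = 20
s + l < p + q (Grashof) with shortest = input link → crank-rocker

crank-rocker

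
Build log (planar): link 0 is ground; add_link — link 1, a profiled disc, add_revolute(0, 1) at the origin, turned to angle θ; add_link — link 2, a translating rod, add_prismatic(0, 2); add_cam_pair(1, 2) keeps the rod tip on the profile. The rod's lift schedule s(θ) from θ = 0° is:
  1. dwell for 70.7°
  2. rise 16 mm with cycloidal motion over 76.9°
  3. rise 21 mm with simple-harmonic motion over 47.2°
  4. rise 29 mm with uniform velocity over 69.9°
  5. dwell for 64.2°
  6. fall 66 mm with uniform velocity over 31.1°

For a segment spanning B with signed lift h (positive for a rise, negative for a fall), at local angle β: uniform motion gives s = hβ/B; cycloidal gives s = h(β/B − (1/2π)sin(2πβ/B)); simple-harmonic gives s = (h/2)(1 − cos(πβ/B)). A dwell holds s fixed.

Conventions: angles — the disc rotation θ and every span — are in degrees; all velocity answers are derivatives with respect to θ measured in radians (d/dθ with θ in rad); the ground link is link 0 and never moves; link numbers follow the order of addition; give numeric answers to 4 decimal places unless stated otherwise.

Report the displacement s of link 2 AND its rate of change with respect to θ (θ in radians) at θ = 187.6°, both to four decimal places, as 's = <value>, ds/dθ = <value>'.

seg 1 [0°–70.7°] dwell: s stays 0.0000
seg 2 [70.7°–147.6°] cycloidal, h=16: full span → s += 16 → s = 16.0000
seg 3 [147.6°–194.8°] simple-harmonic, h=21: θ=187.6° here. β=40, B=47.2. 21/2·(1 − cos(π·0.8475)) = 19.8172 → s = 35.8172
velocity in seg [147.6°–194.8°] (simple-harmonic), θ in radians: β = 40° = 0.6981 rad, B = 47.2° = 0.8238 rad; ds/dθ = (πh/(2B)) sin(πβ/B) = (π·21/(2·0.8238)) sin(π·0.8475) = 18.463238 mm/rad

s = 35.8172, ds/dθ = 18.4632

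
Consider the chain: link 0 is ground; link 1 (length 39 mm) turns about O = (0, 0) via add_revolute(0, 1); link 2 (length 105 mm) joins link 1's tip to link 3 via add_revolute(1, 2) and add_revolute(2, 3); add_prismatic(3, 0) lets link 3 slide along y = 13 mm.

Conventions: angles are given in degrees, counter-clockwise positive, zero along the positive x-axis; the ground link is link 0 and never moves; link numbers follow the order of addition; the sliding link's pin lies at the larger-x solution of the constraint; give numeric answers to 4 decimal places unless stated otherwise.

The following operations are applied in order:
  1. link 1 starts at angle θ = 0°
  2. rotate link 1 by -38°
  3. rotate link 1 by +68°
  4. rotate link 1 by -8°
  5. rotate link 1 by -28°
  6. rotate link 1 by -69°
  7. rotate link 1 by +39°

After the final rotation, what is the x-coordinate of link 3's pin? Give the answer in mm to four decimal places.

geometry: r = 39 mm, L = 105 mm, e = 13 mm; θ starts at 0°
rotate link 1 by -38°: θ ← 0° -38° = -38°
rotate link 1 by +68°: θ ← -38° +68° = 30°
rotate link 1 by -8°: θ ← 30° -8° = 22°
rotate link 1 by -28°: θ ← 22° -28° = -6°
rotate link 1 by -69°: θ ← -6° -69° = -75°
rotate link 1 by +39°: θ ← -75° +39° = -36°
crank pin P = (r cos θ, r sin θ) = (31.551663, -22.923625)
h = r sin θ − e = -22.923625 − 13 = -35.923625
x = r cos θ + √(L² − h²) = 31.551663 + 98.663535 = 130.215198

130.2152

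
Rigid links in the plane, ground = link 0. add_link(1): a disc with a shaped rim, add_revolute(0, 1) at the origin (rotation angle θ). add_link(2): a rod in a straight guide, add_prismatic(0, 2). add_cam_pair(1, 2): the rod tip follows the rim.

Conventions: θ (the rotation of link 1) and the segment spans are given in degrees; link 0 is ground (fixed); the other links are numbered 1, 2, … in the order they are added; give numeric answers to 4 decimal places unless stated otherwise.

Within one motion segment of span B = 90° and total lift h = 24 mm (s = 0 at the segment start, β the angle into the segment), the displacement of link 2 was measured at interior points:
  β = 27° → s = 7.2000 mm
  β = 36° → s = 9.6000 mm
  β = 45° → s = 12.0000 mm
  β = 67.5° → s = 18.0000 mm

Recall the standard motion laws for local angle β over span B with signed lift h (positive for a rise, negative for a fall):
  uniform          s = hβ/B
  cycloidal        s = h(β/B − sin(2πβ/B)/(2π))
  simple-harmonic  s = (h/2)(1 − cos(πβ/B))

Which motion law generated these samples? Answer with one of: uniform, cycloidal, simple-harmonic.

candidates at β/B = r: uniform s = h·r (linear in β); cycloidal s = h·(r − sin(2πr)/(2π)); simple-harmonic s = (h/2)(1 − cos(πr))
β=27°: printed 7.2000 | uniform 7.2000, cycloidal 3.5672, simple-harmonic 4.9466
β=36°: printed 9.6000 | uniform 9.6000, cycloidal 7.3548, simple-harmonic 8.2918
β=45°: printed 12.0000 | uniform 12.0000, cycloidal 12.0000, simple-harmonic 12.0000
β=67.5°: printed 18.0000 | uniform 18.0000, cycloidal 21.8197, simple-harmonic 20.4853
only one law matches every sample → uniform

uniform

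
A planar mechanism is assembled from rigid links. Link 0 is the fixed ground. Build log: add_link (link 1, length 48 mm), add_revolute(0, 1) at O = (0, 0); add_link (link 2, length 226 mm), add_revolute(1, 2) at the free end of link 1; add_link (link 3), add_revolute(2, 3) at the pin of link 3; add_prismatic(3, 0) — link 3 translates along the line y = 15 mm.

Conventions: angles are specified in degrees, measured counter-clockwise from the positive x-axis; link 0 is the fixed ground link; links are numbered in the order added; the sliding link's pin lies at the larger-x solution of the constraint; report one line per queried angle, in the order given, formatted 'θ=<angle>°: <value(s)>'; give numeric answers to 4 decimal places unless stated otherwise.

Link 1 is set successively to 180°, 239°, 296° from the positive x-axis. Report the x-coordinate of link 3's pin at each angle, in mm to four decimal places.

geometry: r = 48 mm, L = 226 mm, e = 15 mm
θ=180°: crank pin P = (r cos θ, r sin θ) = (-48.000000, 0.000000)
θ=180°: h = r sin θ − e = 0.000000 − 15 = -15.000000
θ=180°: x = r cos θ + √(L² − h²) = -48.000000 + 225.501663 = 177.501663
θ=239°: crank pin P = (r cos θ, r sin θ) = (-24.721828, -41.144030)
θ=239°: h = r sin θ − e = -41.144030 − 15 = -56.144030
θ=239°: x = r cos θ + √(L² − h²) = -24.721828 + 218.915161 = 194.193334
θ=296°: crank pin P = (r cos θ, r sin θ) = (21.041815, -43.142114)
θ=296°: h = r sin θ − e = -43.142114 − 15 = -58.142114
θ=296°: x = r cos θ + √(L² − h²) = 21.041815 + 218.392982 = 239.434797

θ=180°: 177.5017
θ=239°: 194.1933
θ=296°: 239.4348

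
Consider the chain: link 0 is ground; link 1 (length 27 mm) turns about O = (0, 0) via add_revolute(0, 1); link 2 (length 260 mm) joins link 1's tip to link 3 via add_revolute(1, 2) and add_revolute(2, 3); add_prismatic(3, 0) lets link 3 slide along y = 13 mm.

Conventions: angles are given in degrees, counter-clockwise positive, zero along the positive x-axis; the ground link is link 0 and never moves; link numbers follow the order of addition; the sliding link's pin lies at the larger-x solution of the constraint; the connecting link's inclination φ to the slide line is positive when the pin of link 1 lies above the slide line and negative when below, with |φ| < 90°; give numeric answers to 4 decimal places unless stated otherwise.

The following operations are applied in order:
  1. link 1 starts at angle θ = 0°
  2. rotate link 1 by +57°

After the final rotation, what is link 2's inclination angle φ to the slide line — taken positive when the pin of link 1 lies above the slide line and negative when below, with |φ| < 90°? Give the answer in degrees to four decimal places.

geometry: r = 27 mm, L = 260 mm, e = 13 mm; θ starts at 0°
rotate link 1 by +57°: θ ← 0° +57° = 57°
h = r sin θ − e = 22.644105 − 13 = 9.644105
sin φ = h / L = 9.644105 / 260 = 0.03709271
φ = arcsin(0.03709271) = 2.125744°

2.1257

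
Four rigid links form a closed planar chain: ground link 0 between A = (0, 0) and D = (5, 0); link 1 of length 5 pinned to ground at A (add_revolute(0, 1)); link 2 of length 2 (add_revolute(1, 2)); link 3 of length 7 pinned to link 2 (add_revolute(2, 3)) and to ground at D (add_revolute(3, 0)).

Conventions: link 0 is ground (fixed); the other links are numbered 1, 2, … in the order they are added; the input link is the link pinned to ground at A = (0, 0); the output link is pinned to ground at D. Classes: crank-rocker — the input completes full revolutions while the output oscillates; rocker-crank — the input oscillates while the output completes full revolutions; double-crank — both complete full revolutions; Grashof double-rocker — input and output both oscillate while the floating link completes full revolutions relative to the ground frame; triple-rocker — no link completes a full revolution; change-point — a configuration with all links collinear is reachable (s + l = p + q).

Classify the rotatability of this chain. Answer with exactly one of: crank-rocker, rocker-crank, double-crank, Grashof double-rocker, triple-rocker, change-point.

lengths: ground=5, input=5, coupler=2, output=7
sorted: s=2 (shortest), l=7 (longest), p+q=10
s + l = 9 vs p + q = 10
s + l < p + q (Grashof) with shortest = coupler link → Grashof double-rocker

Grashof double-rocker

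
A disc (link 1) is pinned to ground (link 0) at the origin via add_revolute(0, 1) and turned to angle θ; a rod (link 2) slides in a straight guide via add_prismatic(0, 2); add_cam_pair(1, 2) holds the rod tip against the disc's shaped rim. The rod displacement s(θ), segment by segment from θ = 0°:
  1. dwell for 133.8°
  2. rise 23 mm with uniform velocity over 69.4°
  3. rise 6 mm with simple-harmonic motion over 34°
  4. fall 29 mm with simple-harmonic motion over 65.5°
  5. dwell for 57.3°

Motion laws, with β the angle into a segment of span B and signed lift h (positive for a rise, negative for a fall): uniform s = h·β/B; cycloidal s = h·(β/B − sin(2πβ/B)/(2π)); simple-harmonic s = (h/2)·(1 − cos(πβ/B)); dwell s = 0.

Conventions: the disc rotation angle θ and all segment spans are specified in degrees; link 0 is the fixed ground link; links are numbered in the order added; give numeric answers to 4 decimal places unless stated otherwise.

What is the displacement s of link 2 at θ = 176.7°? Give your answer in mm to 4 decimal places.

segment 1 (0° to 133.8°, dwell): s unchanged at 0.0000
θ = 176.7° falls in segment 2 (133.8° to 203.2°, uniform, h = 23): β = 176.7 − 133.8 = 42.9°, B = 69.4°; Δs = 23·42.9/69.4 = 14.2176; s = 0.0000 + 14.2176 = 14.2176

14.2176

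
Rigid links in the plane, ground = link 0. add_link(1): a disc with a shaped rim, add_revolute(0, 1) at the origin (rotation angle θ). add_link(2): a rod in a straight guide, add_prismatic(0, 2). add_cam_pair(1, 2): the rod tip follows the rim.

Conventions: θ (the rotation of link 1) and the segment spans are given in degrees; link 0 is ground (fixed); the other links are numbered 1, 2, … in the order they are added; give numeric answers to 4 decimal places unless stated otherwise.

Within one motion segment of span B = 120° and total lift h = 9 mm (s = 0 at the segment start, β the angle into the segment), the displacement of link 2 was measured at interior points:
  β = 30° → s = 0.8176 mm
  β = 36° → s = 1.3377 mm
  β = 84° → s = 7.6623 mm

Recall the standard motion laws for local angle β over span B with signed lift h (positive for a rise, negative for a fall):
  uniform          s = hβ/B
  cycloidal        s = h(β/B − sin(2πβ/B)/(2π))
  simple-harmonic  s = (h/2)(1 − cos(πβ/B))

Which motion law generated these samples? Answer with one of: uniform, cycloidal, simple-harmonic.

candidates at β/B = r: uniform s = h·r (linear in β); cycloidal s = h·(r − sin(2πr)/(2π)); simple-harmonic s = (h/2)(1 − cos(πr))
β=30°: printed 0.8176 | uniform 2.2500, cycloidal 0.8176, simple-harmonic 1.3180
β=36°: printed 1.3377 | uniform 2.7000, cycloidal 1.3377, simple-harmonic 1.8550
β=84°: printed 7.6623 | uniform 6.3000, cycloidal 7.6623, simple-harmonic 7.1450
only one law matches every sample → cycloidal

cycloidal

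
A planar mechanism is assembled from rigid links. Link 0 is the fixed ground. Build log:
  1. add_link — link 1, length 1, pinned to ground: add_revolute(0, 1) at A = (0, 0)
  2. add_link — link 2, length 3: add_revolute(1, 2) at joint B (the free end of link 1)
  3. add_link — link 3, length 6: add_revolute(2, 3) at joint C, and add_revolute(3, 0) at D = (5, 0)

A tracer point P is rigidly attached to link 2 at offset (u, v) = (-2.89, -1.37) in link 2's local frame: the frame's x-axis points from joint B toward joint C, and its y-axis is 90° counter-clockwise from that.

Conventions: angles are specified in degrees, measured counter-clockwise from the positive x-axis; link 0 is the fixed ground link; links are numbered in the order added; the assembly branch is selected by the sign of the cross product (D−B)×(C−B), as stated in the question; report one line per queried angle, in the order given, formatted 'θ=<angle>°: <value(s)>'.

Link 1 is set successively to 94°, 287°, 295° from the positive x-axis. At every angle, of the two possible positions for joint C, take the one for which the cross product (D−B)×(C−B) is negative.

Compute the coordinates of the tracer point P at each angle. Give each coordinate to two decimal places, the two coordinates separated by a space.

A=(0,0), D=(5.00,0)
θ=94°: B = A + 1.00·(cos94°, sin94°) = (-0.0698, 0.9976)
θ=94°: |BD| = 5.1670
θ=94°: circle(B,3.00) ∩ circle(D,6.00): a=-0.0293, h=2.9999
θ=94°:   candidates: C₊=(0.4807,3.9466) cross=15.500; C₋=(-0.6776,-1.9402) cross=-15.500
θ=94°:   branch - wants cross < 0 → take C=(-0.6776,-1.9402) (cross=-15.500)
θ=94°: ex = (C−B)/|BC| = (-0.2026,-0.9793); ey = (0.9793,-0.2026)
θ=94°: P = B + -2.89·ex + -1.37·ey = (-0.8257,4.1052)
θ=287°: B = A + 1.00·(cos287°, sin287°) = (0.2924, -0.9563)
θ=287°: |BD| = 4.8038
θ=287°: circle(B,3.00) ∩ circle(D,6.00): a=-0.4084, h=2.9721
θ=287°:   candidates: C₊=(-0.6995,1.8750) cross=14.277; C₋=(0.4838,-3.9502) cross=-14.277
θ=287°:   branch - wants cross < 0 → take C=(0.4838,-3.9502) (cross=-14.277)
θ=287°: ex = (C−B)/|BC| = (0.0638,-0.9980); ey = (0.9980,0.0638)
θ=287°: P = B + -2.89·ex + -1.37·ey = (-1.2593,1.8404)
θ=295°: B = A + 1.00·(cos295°, sin295°) = (0.4226, -0.9063)
θ=295°: |BD| = 4.6662
θ=295°: circle(B,3.00) ∩ circle(D,6.00): a=-0.5600, h=2.9473
θ=295°:   candidates: C₊=(-0.6992,1.8761) cross=13.753; C₋=(0.4457,-3.9062) cross=-13.753
θ=295°:   branch - wants cross < 0 → take C=(0.4457,-3.9062) (cross=-13.753)
θ=295°: ex = (C−B)/|BC| = (0.0077,-1.0000); ey = (1.0000,0.0077)
θ=295°: P = B + -2.89·ex + -1.37·ey = (-0.9696,1.9731)

θ=94°: -0.83 4.11
θ=287°: -1.26 1.84
θ=295°: -0.97 1.97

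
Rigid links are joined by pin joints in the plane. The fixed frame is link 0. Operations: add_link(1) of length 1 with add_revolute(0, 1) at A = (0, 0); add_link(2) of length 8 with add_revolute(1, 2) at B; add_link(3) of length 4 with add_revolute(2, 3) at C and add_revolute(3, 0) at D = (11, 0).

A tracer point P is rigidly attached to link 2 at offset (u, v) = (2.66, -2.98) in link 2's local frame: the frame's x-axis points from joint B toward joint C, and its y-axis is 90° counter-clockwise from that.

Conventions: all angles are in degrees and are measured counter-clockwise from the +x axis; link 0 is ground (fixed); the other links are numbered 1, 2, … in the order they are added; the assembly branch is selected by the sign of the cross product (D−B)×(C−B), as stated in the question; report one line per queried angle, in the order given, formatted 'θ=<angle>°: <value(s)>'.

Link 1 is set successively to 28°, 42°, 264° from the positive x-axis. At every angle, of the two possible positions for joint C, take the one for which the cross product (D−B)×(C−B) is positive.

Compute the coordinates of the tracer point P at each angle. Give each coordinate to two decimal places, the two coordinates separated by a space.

A=(0,0), D=(11.00,0)
θ=28°: B = A + 1.00·(cos28°, sin28°) = (0.8829, 0.4695)
θ=28°: |BD| = 10.1279
θ=28°: circle(B,8.00) ∩ circle(D,4.00): a=7.4337, h=2.9565
θ=28°:   candidates: C₊=(8.4457,3.0782) cross=29.943; C₋=(8.1716,-2.8284) cross=-29.943
θ=28°:   branch + wants cross > 0 → take C=(8.4457,3.0782) (cross=29.943)
θ=28°: ex = (C−B)/|BC| = (0.9453,0.3261); ey = (-0.3261,0.9453)
θ=28°: P = B + 2.66·ex + -2.98·ey = (4.3693,-1.4802)
θ=42°: B = A + 1.00·(cos42°, sin42°) = (0.7431, 0.6691)
θ=42°: |BD| = 10.2787
θ=42°: circle(B,8.00) ∩ circle(D,4.00): a=7.4743, h=2.8523
θ=42°:   candidates: C₊=(8.3872,3.0288) cross=29.317; C₋=(8.0159,-2.6636) cross=-29.317
θ=42°:   branch + wants cross > 0 → take C=(8.3872,3.0288) (cross=29.317)
θ=42°: ex = (C−B)/|BC| = (0.9555,0.2950); ey = (-0.2950,0.9555)
θ=42°: P = B + 2.66·ex + -2.98·ey = (4.1638,-1.3937)
θ=264°: B = A + 1.00·(cos264°, sin264°) = (-0.1045, -0.9945)
θ=264°: |BD| = 11.1490
θ=264°: circle(B,8.00) ∩ circle(D,4.00): a=7.7272, h=2.0715
θ=264°:   candidates: C₊=(7.4070,1.7580) cross=23.095; C₋=(7.7766,-2.3685) cross=-23.095
θ=264°:   branch + wants cross > 0 → take C=(7.4070,1.7580) (cross=23.095)
θ=264°: ex = (C−B)/|BC| = (0.9389,0.3441); ey = (-0.3441,0.9389)
θ=264°: P = B + 2.66·ex + -2.98·ey = (3.4184,-2.8774)

θ=28°: 4.37 -1.48
θ=42°: 4.16 -1.39
θ=264°: 3.42 -2.88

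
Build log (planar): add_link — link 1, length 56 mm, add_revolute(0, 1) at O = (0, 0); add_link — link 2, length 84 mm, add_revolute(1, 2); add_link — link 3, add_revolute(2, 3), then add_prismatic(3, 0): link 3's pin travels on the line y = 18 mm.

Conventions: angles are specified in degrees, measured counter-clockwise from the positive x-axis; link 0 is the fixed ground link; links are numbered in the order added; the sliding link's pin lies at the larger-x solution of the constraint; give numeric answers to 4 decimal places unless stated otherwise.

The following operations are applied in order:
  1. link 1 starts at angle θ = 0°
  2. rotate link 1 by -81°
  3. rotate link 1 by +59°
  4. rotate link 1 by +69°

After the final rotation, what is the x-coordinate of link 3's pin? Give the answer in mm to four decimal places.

geometry: r = 56 mm, L = 84 mm, e = 18 mm; θ starts at 0°
rotate link 1 by -81°: θ ← 0° -81° = -81°
rotate link 1 by +59°: θ ← -81° +59° = -22°
rotate link 1 by +69°: θ ← -22° +69° = 47°
crank pin P = (r cos θ, r sin θ) = (38.191908, 40.955807)
h = r sin θ − e = 40.955807 − 18 = 22.955807
x = r cos θ + √(L² − h²) = 38.191908 + 80.802419 = 118.994327

118.9943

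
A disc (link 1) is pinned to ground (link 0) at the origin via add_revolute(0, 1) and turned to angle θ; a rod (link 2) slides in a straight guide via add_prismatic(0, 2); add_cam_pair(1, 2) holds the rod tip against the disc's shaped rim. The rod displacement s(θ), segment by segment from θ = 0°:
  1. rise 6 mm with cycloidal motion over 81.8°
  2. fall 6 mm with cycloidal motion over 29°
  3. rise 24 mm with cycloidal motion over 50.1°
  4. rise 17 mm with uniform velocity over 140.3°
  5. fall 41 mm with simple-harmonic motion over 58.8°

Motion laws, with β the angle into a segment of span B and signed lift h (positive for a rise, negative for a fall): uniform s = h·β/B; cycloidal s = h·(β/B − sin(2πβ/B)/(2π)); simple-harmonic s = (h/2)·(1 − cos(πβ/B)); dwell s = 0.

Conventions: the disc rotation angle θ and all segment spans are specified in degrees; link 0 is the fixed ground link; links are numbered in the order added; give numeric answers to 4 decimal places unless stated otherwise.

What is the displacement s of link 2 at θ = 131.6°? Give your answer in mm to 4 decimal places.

segment 1 (0° to 81.8°, cycloidal, h = 6) is passed completely: s = 0.0000 + (6) = 6.0000
segment 2 (81.8° to 110.8°, cycloidal, h = -6) is passed completely: s = 6.0000 + (-6) = 0.0000
θ = 131.6° falls in segment 3 (110.8° to 160.9°, cycloidal, h = 24): β = 131.6 − 110.8 = 20.8°, B = 50.1°; Δs = 24·(0.4152 − sin(2π·0.4152)/(2π)) = 8.0232; s = 0.0000 + 8.0232 = 8.0232

8.0232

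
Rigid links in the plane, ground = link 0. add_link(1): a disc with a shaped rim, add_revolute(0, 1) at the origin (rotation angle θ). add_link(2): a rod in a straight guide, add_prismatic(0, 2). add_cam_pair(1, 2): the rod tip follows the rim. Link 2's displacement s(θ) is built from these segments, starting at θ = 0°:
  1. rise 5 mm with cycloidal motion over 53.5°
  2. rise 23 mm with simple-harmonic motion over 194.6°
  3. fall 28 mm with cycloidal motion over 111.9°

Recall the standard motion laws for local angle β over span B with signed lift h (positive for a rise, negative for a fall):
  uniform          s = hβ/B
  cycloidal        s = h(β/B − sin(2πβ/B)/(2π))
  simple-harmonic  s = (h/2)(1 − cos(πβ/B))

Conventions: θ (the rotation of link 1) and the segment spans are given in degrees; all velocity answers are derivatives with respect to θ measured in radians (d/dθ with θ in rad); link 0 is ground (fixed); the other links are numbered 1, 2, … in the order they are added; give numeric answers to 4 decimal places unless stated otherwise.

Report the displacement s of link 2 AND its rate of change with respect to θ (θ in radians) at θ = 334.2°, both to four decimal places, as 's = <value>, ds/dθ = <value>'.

segment 1 (0° to 53.5°, cycloidal, h = 5) is passed completely: s = 0.0000 + (5) = 5.0000
segment 2 (53.5° to 248.1°, simple-harmonic, h = 23) is passed completely: s = 5.0000 + (23) = 28.0000
θ = 334.2° falls in segment 3 (248.1° to 360°, cycloidal, h = -28): β = 334.2 − 248.1 = 86.1°, B = 111.9°; Δs = -28·(0.7694 − sin(2π·0.7694)/(2π)) = -25.9674; s = 28.0000 − 25.9674 = 2.0326
velocity in seg [248.1°–360°] (cycloidal), θ in radians: β = 86.1° = 1.5027 rad, B = 111.9° = 1.9530 rad; ds/dθ = (h/B)(1 − cos(2πβ/B)) = ((-28)/1.9530)(1 − cos(2π·0.7694)) = -12.590202 mm/rad

s = 2.0326, ds/dθ = -12.5902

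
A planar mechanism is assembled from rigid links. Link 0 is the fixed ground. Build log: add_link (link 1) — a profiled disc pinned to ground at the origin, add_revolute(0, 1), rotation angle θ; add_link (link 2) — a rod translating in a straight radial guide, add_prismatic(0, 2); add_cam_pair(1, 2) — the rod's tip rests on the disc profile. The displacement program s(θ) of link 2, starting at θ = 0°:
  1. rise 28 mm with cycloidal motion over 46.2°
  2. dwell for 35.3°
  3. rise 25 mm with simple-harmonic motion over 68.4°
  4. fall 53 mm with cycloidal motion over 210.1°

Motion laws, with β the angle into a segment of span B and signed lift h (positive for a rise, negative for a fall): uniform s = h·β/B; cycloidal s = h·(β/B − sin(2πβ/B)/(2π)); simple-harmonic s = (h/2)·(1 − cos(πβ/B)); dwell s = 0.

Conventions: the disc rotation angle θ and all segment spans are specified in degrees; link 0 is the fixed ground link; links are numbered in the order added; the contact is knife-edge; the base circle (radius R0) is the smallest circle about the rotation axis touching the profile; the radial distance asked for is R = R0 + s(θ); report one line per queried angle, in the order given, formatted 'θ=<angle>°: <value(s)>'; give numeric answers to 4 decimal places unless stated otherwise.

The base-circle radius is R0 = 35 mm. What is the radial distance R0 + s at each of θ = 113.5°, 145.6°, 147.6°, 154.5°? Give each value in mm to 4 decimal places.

seg 1 [0°–46.2°] cycloidal, h=28: full span → s += 28 → s = 28.0000
seg 2 [46.2°–81.5°] dwell: s stays 28.0000
seg 3 [81.5°–149.9°] simple-harmonic, h=25: θ=113.5° here. β=32, B=68.4. 25/2·(1 − cos(π·0.4678)) = 11.2391 → s = 39.2391
seg 3 [81.5°–149.9°] simple-harmonic, h=25: θ=145.6° here. β=64.1, B=68.4. 25/2·(1 − cos(π·0.9371)) = 24.7570 → s = 52.7570
seg 3 [81.5°–149.9°] simple-harmonic, h=25: θ=147.6° here. β=66.1, B=68.4. 25/2·(1 − cos(π·0.9664)) = 24.9303 → s = 52.9303
seg 3 [81.5°–149.9°] simple-harmonic, h=25: full span → s += 25 → s = 53.0000
seg 4 [149.9°–360°] cycloidal, h=-53: θ=154.5° here. β=4.6, B=210.1. -53·(0.0219 − sin(2π·0.0219)/(2π)) = -0.0037 → s = 52.9963
θ=113.5°: R = R0 + s = 35 + 39.2391 = 74.2391
θ=145.6°: R = R0 + s = 35 + 52.7570 = 87.7570
θ=147.6°: R = R0 + s = 35 + 52.9303 = 87.9303
θ=154.5°: R = R0 + s = 35 + 52.9963 = 87.9963

θ=113.5°: 74.2391
θ=145.6°: 87.7570
θ=147.6°: 87.9303
θ=154.5°: 87.9963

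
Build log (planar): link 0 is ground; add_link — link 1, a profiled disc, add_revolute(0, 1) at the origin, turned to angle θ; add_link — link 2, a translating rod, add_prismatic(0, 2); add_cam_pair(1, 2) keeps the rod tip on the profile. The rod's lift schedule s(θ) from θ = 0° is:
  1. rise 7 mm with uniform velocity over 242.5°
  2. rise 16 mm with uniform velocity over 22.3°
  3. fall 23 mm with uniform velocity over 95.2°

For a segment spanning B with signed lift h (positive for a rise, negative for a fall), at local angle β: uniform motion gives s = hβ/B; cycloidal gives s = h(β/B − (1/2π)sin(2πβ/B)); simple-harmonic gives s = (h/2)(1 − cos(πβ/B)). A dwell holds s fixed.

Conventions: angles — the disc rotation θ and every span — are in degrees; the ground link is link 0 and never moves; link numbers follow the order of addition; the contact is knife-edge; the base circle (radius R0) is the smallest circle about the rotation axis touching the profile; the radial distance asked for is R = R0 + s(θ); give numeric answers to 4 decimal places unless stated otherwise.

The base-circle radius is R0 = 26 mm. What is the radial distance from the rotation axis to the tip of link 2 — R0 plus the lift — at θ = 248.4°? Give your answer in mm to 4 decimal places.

seg 1 [0°–242.5°] uniform, h=7: full span → s += 7 → s = 7.0000
seg 2 [242.5°–264.8°] uniform, h=16: θ=248.4° here. β=5.9, B=22.3. 16·5.9/22.3 = 4.2332 → s = 11.2332
R = R0 + s = 26 + 11.2332 = 37.2332

37.2332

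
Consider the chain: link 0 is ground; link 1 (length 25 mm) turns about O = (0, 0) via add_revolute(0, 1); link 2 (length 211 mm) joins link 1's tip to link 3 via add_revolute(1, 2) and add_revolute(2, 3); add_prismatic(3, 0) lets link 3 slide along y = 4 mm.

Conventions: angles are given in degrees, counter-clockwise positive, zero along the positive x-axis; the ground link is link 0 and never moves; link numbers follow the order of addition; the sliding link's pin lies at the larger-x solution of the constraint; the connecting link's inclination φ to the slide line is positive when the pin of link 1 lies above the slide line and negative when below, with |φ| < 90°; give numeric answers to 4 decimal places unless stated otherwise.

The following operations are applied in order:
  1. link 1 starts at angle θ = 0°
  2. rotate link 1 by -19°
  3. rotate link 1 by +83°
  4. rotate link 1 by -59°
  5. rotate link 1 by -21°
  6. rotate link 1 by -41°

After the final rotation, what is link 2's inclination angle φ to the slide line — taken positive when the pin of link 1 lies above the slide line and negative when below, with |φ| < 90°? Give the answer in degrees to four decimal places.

geometry: r = 25 mm, L = 211 mm, e = 4 mm; θ starts at 0°
rotate link 1 by -19°: θ ← 0° -19° = -19°
rotate link 1 by +83°: θ ← -19° +83° = 64°
rotate link 1 by -59°: θ ← 64° -59° = 5°
rotate link 1 by -21°: θ ← 5° -21° = -16°
rotate link 1 by -41°: θ ← -16° -41° = -57°
h = r sin θ − e = -20.966764 − 4 = -24.966764
sin φ = h / L = -24.966764 / 211 = -0.11832590
φ = arcsin(-0.11832590) = -6.795495°

-6.7955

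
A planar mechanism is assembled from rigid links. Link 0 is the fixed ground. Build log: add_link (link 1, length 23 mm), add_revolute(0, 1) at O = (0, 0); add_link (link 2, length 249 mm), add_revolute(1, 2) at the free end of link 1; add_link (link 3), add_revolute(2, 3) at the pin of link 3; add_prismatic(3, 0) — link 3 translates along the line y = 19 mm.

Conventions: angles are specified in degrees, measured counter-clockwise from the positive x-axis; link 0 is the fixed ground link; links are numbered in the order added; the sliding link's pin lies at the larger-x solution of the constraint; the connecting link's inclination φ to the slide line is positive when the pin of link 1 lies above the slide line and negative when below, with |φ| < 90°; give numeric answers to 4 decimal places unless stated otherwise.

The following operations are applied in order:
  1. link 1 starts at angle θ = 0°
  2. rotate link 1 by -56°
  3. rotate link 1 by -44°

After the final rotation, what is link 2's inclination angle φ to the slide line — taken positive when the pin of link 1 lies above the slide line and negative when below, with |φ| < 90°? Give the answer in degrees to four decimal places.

geometry: r = 23 mm, L = 249 mm, e = 19 mm; θ starts at 0°
rotate link 1 by -56°: θ ← 0° -56° = -56°
rotate link 1 by -44°: θ ← -56° -44° = -100°
h = r sin θ − e = -22.650578 − 19 = -41.650578
sin φ = h / L = -41.650578 / 249 = -0.16727140
φ = arcsin(-0.16727140) = -9.629210°

-9.6292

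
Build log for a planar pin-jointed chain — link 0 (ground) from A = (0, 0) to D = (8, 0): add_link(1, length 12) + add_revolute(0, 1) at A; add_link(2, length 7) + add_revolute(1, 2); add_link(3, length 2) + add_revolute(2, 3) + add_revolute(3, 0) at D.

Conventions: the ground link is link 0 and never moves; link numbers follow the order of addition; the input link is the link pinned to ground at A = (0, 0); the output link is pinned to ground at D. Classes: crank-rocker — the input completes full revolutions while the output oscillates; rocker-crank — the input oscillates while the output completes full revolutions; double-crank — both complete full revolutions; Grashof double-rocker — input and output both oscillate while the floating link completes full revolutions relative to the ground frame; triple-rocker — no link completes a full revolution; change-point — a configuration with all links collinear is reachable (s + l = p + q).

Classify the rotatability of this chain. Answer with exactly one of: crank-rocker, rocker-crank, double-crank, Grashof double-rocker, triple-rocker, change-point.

lengths: ground=8, input=12, coupler=7, output=2
sorted: s=2 (shortest), l=12 (longest), p+q=15
s + l = 14 vs p + q = 15
s + l < p + q (Grashof) with shortest = output link → rocker-crank

rocker-crank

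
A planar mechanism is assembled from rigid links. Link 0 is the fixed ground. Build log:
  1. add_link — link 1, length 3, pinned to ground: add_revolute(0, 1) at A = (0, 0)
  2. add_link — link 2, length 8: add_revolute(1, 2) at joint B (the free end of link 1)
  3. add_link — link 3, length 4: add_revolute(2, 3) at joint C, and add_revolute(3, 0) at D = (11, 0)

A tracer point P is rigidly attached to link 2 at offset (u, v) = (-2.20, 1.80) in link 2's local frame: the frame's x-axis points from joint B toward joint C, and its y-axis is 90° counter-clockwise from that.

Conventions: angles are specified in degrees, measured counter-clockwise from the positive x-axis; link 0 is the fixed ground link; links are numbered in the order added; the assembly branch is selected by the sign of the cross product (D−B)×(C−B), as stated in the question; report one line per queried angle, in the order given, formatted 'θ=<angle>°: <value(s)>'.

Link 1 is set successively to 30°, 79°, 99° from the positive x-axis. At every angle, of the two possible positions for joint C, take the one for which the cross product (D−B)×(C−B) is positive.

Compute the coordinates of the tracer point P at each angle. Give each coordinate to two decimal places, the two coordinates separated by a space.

A=(0,0), D=(11.00,0)
θ=30°: B = A + 3.00·(cos30°, sin30°) = (2.5981, 1.5000)
θ=30°: |BD| = 8.5348
θ=30°: circle(B,8.00) ∩ circle(D,4.00): a=7.0794, h=3.7258
θ=30°:   candidates: C₊=(10.2221,3.9236) cross=31.799; C₋=(8.9125,-3.4121) cross=-31.799
θ=30°:   branch + wants cross > 0 → take C=(10.2221,3.9236) (cross=31.799)
θ=30°: ex = (C−B)/|BC| = (0.9530,0.3030); ey = (-0.3030,0.9530)
θ=30°: P = B + -2.20·ex + 1.80·ey = (-0.0439,2.5489)
θ=79°: B = A + 3.00·(cos79°, sin79°) = (0.5724, 2.9449)
θ=79°: |BD| = 10.8354
θ=79°: circle(B,8.00) ∩ circle(D,4.00): a=7.6327, h=2.3963
θ=79°:   candidates: C₊=(8.5691,3.1766) cross=25.965; C₋=(7.2665,-1.4357) cross=-25.965
θ=79°:   branch + wants cross > 0 → take C=(8.5691,3.1766) (cross=25.965)
θ=79°: ex = (C−B)/|BC| = (0.9996,0.0290); ey = (-0.0290,0.9996)
θ=79°: P = B + -2.20·ex + 1.80·ey = (-1.6788,4.6804)
θ=99°: B = A + 3.00·(cos99°, sin99°) = (-0.4693, 2.9631)
θ=99°: |BD| = 11.8459
θ=99°: circle(B,8.00) ∩ circle(D,4.00): a=7.9490, h=0.9023
θ=99°:   candidates: C₊=(7.4527,1.8483) cross=10.688; C₋=(7.0013,0.1012) cross=-10.688
θ=99°:   branch + wants cross > 0 → take C=(7.4527,1.8483) (cross=10.688)
θ=99°: ex = (C−B)/|BC| = (0.9902,-0.1393); ey = (0.1393,0.9902)
θ=99°: P = B + -2.20·ex + 1.80·ey = (-2.3970,5.0521)

θ=30°: -0.04 2.55
θ=79°: -1.68 4.68
θ=99°: -2.40 5.05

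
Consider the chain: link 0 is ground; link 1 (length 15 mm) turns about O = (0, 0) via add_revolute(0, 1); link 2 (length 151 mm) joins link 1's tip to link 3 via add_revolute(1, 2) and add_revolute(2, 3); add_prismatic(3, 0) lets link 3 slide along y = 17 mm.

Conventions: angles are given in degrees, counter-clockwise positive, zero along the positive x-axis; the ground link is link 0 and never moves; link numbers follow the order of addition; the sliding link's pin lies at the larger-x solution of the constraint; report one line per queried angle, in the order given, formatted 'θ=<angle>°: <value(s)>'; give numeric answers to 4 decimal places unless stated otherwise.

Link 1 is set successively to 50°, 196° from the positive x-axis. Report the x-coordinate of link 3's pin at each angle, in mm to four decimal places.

geometry: r = 15 mm, L = 151 mm, e = 17 mm
θ=50°: crank pin P = (r cos θ, r sin θ) = (9.641814, 11.490667)
θ=50°: h = r sin θ − e = 11.490667 − 17 = -5.509333
θ=50°: x = r cos θ + √(L² − h²) = 9.641814 + 150.899461 = 160.541275
θ=196°: crank pin P = (r cos θ, r sin θ) = (-14.418925, -4.134560)
θ=196°: h = r sin θ − e = -4.134560 − 17 = -21.134560
θ=196°: x = r cos θ + √(L² − h²) = -14.418925 + 149.513646 = 135.094721

θ=50°: 160.5413
θ=196°: 135.0947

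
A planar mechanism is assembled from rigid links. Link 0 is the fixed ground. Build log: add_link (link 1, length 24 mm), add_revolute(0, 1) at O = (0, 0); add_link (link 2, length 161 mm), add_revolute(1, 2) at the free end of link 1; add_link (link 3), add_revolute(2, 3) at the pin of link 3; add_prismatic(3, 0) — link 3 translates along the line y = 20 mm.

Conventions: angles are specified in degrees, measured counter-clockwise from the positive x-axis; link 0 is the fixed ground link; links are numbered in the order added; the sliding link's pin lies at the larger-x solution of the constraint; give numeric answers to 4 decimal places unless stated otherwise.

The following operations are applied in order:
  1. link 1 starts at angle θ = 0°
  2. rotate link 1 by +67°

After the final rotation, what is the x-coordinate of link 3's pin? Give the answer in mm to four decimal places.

geometry: r = 24 mm, L = 161 mm, e = 20 mm; θ starts at 0°
rotate link 1 by +67°: θ ← 0° +67° = 67°
crank pin P = (r cos θ, r sin θ) = (9.377547, 22.092116)
h = r sin θ − e = 22.092116 − 20 = 2.092116
x = r cos θ + √(L² − h²) = 9.377547 + 160.986406 = 170.363953

170.3640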